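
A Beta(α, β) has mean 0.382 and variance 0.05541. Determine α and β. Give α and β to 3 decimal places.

By moment matching, α+β = μ(1−μ)/σ² − 1 = (0.382·0.618)/0.05541 − 1 = 4.2605 − 1 = 3.2605.
Since α/(α+β) = μ, α = 0.382·3.2605 = 1.246 and β = 0.618·3.2605 = 2.015.

α = 1.246, β = 2.015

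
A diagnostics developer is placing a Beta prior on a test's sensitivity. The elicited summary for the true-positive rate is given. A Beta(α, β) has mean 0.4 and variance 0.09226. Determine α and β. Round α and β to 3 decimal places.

α = 0.641, β = 0.961

By moment matching, α+β = μ(1−μ)/σ² − 1 = (0.4·0.6)/0.09226 − 1 = 2.6013 − 1 = 1.6013.
Since α/(α+β) = μ, α = 0.4·1.6013 = 0.641 and β = 0.6·1.6013 = 0.961.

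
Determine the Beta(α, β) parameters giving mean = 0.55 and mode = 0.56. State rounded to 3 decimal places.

With s = α+β: μ = α/s and mode = (α−1)/(s−2). Eliminating α = μs,
μs − 1 = m(s−2) ⇒ s(μ−m) = 1−2m ⇒ s = -0.12/-0.01 = 12.0000.
So α = μs = 6.600, β = (1−μ)s = 5.400.

α = 6.600, β = 5.400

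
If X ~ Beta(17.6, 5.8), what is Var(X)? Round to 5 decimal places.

μ = 17.6/23.4 = 0.752137; Var = μ(1−μ)/(α+β+1) = 0.1864271/24.4 = 0.00764.

0.00764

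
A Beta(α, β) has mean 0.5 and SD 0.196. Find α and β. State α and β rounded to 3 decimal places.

α = 2.754, β = 2.754

First σ² = 0.038416. Setting α = μn, β = (1−μ)n with n = α+β,
μ(1−μ)/(n+1) = 0.038416 ⇒ n+1 = 0.25/0.038416 = 6.5077 ⇒ n = 5.5077.
Hence α = 0.5×5.5077 = 2.754, β = 0.5×5.5077 = 2.754.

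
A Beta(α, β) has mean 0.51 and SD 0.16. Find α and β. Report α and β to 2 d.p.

Variance = 0.16² = 0.0256. The moment-matching identity α+β = μ(1−μ)/Var − 1 gives
α+β = 0.2499/0.0256 − 1 = 8.7617, so α = μ·8.7617 = 4.47 and β = (1−μ)·8.7617 = 4.29.

α = 4.47, β = 4.29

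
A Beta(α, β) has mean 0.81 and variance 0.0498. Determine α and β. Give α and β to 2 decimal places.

α = 1.69, β = 0.40

Let s = α+β. The Beta variance is μ(1−μ)/(s+1).
So s+1 = μ(1−μ)/σ² = (0.81×0.19)/0.0498 = 0.1539/0.0498 = 3.0904, giving s = 2.0904.
Then α = μs = 0.81×2.0904 = 1.69 and β = (1−μ)s = 0.19×2.0904 = 0.40.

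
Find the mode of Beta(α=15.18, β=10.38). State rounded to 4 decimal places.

0.6019

The density x^(α−1)(1−x)^(β−1) is maximised at (α−1)/(α+β−2) = 14.18/23.56 = 0.6019.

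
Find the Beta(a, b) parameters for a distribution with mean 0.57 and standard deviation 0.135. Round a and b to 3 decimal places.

σ² = 0.135² = 0.018225.
With s = a+b, Var = μ(1−μ)/(s+1), so s+1 = (0.57×0.43)/0.018225 = 13.4486 and s = 12.4486.
a = μs = 7.096, b = (1−μ)s = 5.353.

a = 7.096, b = 5.353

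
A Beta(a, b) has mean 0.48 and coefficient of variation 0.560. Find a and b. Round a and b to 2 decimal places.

Var = (CV·μ)² = (0.560×0.48)² = 0.072253.
a+b = μ(1−μ)/Var − 1 = 0.2496/0.072253 − 1 = 2.4545.
Thus a = 0.48·2.4545 = 1.18 and b = 0.52·2.4545 = 1.28.

a = 1.18, b = 1.28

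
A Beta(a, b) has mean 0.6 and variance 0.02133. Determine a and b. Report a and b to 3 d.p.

a = 6.151, b = 4.101

By moment matching, a+b = μ(1−μ)/σ² − 1 = (0.6·0.4)/0.02133 − 1 = 11.2518 − 1 = 10.2518.
Since a/(a+b) = μ, a = 0.6·10.2518 = 6.151 and b = 0.4·10.2518 = 4.101.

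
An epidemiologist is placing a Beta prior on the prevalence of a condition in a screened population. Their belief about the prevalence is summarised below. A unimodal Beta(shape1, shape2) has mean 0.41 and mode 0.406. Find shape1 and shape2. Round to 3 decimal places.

shape1 = 19.270, shape2 = 27.730

With s = shape1+shape2: μ = shape1/s and mode = (shape1−1)/(s−2). Eliminating shape1 = μs,
μs − 1 = m(s−2) ⇒ s(μ−m) = 1−2m ⇒ s = 0.188/0.004 = 47.0000.
So shape1 = μs = 19.270, shape2 = (1−μ)s = 27.730.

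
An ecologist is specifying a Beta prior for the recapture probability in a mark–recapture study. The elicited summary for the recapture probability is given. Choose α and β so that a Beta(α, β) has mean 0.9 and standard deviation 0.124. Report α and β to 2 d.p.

α = 4.37, β = 0.49

σ² = 0.124² = 0.015376.
With s = α+β, Var = μ(1−μ)/(s+1), so s+1 = (0.9×0.1)/0.015376 = 5.8533 and s = 4.8533.
α = μs = 4.37, β = (1−μ)s = 0.49.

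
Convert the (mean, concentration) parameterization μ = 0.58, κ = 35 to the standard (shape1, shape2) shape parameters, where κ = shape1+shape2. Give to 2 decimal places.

shape1 = 20.30, shape2 = 14.70

shape1 = μκ = 0.58×35 = 20.30 and shape2 = (1−μ)κ = 0.42×35 = 14.70.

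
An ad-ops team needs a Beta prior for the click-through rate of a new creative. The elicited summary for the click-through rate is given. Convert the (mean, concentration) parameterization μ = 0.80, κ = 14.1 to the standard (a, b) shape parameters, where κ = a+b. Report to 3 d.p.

Split κ in proportion μ : (1−μ): a = 0.80·14.1 = 11.280, b = 14.1 − 11.280 = 2.820.

a = 11.280, b = 2.820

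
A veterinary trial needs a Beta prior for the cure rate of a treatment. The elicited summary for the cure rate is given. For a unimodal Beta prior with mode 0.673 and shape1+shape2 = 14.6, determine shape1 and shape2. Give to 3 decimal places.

shape1 = 9.480, shape2 = 5.120

Since the density peak of Beta(shape1,shape2) is at (shape1−1)/(shape1+shape2−2),
shape1 = 1 + 0.673(14.6−2) = 9.480 and shape2 = 14.6 − 9.480 = 5.120.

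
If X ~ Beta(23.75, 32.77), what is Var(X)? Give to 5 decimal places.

Var = αβ/[(α+β)²(α+β+1)] = (23.75×32.77)/(56.52²×57.52) = 778.2875/183748.238208 = 0.00424.

0.00424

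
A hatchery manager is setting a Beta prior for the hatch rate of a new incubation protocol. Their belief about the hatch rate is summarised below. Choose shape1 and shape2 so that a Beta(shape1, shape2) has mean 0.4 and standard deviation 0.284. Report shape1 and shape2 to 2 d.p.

First σ² = 0.080656. Setting shape1 = μn, shape2 = (1−μ)n with n = shape1+shape2,
μ(1−μ)/(n+1) = 0.080656 ⇒ n+1 = 0.24/0.080656 = 2.9756 ⇒ n = 1.9756.
Hence shape1 = 0.4×1.9756 = 0.79, shape2 = 0.6×1.9756 = 1.19.

shape1 = 0.79, shape2 = 1.19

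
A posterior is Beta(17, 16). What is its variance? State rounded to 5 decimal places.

0.00735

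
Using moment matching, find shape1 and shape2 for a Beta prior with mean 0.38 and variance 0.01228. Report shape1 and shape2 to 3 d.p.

shape1 = 6.911, shape2 = 11.275

Write ν = shape1+shape2; then shape1 = μν and Var = μ(1−μ)/(ν+1).
ν = μ(1−μ)/Var − 1 = 0.2356/0.01228 − 1 = 18.1857.
shape1 = 0.38·18.1857 = 6.911, shape2 = 0.62·18.1857 = 11.275.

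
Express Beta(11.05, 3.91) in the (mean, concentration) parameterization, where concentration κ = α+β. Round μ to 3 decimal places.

μ = 0.739, κ = 14.96

κ = α+β = 11.05+3.91 = 14.96; μ = α/κ = 11.05/14.96 = 0.739.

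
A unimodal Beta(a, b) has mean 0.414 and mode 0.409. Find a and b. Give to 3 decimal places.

With s = a+b: μ = a/s and mode = (a−1)/(s−2). Eliminating a = μs,
μs − 1 = m(s−2) ⇒ s(μ−m) = 1−2m ⇒ s = 0.182/0.005 = 36.4000.
So a = μs = 15.070, b = (1−μ)s = 21.330.

a = 15.070, b = 21.330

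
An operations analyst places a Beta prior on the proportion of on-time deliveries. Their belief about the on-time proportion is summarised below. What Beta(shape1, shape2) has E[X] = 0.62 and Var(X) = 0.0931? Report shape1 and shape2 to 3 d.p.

Let s = shape1+shape2. The Beta variance is μ(1−μ)/(s+1).
So s+1 = μ(1−μ)/σ² = (0.62×0.38)/0.0931 = 0.2356/0.0931 = 2.5306, giving s = 1.5306.
Then shape1 = μs = 0.62×1.5306 = 0.949 and shape2 = (1−μ)s = 0.38×1.5306 = 0.582.

shape1 = 0.949, shape2 = 0.582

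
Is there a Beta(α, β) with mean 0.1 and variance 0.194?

For any Beta, Var(X) < E[X]·(1−E[X]).
Here μ(1−μ) = 0.1×0.9 = 0.09, and 0.194 ≥ 0.09.

No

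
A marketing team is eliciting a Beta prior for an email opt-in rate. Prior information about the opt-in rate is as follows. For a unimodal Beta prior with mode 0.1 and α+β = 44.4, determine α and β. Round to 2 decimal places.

α = 5.24, β = 39.16

For α,β>1 the mode is (α−1)/(α+β−2), so α = mode·(κ−2)+1 = 0.1×42.4+1 = 5.24.
And β = (1−mode)·(κ−2)+1 = 0.9×42.4+1 = 39.16.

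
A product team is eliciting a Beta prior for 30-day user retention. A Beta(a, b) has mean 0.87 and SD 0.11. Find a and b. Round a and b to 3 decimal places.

a = 7.262, b = 1.085

Variance = 0.11² = 0.0121. The moment-matching identity a+b = μ(1−μ)/Var − 1 gives
a+b = 0.1131/0.0121 − 1 = 8.3471, so a = μ·8.3471 = 7.262 and b = (1−μ)·8.3471 = 1.085.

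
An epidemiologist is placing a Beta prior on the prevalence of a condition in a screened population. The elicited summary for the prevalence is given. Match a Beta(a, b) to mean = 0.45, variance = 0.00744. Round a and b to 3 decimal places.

Let s = a+b. The Beta variance is μ(1−μ)/(s+1).
So s+1 = μ(1−μ)/σ² = (0.45×0.55)/0.00744 = 0.2475/0.00744 = 33.2661, giving s = 32.2661.
Then a = μs = 0.45×32.2661 = 14.520 and b = (1−μ)s = 0.55×32.2661 = 17.746.

a = 14.520, b = 17.746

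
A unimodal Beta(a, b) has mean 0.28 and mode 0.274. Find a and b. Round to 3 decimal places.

Let s = a+b. Mean gives a = μs = 0.28s; mode gives (a−1)/(s−2) = 0.274.
Substituting: 0.28s − 1 = 0.274(s−2) = 0.274s − 0.548, so 0.006s = 0.452 and s = 75.3333.
Then a = 0.28×75.3333 = 21.093 and b = s−a = 54.240.

a = 21.093, b = 54.240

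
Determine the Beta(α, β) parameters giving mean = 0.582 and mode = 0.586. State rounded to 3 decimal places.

α = 25.026, β = 17.974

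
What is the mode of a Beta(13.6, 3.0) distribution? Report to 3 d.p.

With α,β > 1, mode = (α−1)/(α+β−2) = 12.6/14.6 = 0.863.

0.863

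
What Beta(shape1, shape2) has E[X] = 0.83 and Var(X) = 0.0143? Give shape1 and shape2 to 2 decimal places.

Write ν = shape1+shape2; then shape1 = μν and Var = μ(1−μ)/(ν+1).
ν = μ(1−μ)/Var − 1 = 0.1411/0.0143 − 1 = 8.8671.
shape1 = 0.83·8.8671 = 7.36, shape2 = 0.17·8.8671 = 1.51.

shape1 = 7.36, shape2 = 1.51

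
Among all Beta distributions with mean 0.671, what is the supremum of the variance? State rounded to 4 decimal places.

For fixed mean μ the Beta variance is μ(1−μ)/(α+β+1), increasing as α+β decreases.
Its least upper bound (not attained) is μ(1−μ) = 0.671·0.329 = 0.2208.

0.2208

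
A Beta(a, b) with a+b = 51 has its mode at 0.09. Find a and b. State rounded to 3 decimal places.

For a,b>1 the mode is (a−1)/(a+b−2), so a = mode·(κ−2)+1 = 0.09×49+1 = 5.410.
And b = (1−mode)·(κ−2)+1 = 0.91×49+1 = 45.590.

a = 5.410, b = 45.590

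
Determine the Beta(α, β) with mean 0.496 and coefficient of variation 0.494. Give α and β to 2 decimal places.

α = 1.57, β = 1.59

Var = (CV·μ)² = (0.494×0.496)² = 0.060037.
α+β = μ(1−μ)/Var − 1 = 0.249984/0.060037 − 1 = 3.1638.
Thus α = 0.496·3.1638 = 1.57 and β = 0.504·3.1638 = 1.59.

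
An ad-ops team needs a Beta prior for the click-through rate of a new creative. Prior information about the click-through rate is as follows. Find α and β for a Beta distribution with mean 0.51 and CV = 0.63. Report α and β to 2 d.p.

α = 0.72, β = 0.70

Var = (CV·μ)² = (0.63×0.51)² = 0.103234.
α+β = μ(1−μ)/Var − 1 = 0.2499/0.103234 − 1 = 1.4207.
Thus α = 0.51·1.4207 = 0.72 and β = 0.49·1.4207 = 0.70.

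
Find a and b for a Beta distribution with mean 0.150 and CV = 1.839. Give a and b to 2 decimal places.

a = 0.10, b = 0.57

σ = CV·μ = 1.839×0.150 = 0.27585, so σ² = 0.076093.
s+1 = μ(1−μ)/σ² = 0.127500/0.076093 = 1.6756, so s = a+b = 0.6756.
a = μs = 0.10, b = (1−μ)s = 0.57.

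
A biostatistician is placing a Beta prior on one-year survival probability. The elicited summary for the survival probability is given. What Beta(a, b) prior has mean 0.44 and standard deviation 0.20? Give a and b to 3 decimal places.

σ² = 0.20² = 0.0400.
With s = a+b, Var = μ(1−μ)/(s+1), so s+1 = (0.44×0.56)/0.0400 = 6.1600 and s = 5.1600.
a = μs = 2.270, b = (1−μ)s = 2.890.

a = 2.270, b = 2.890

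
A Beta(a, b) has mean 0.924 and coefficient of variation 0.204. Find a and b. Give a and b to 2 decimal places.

a = 0.90, b = 0.07

Var = (CV·μ)² = (0.204×0.924)² = 0.035531.
a+b = μ(1−μ)/Var − 1 = 0.070224/0.035531 − 1 = 0.9764.
Thus a = 0.924·0.9764 = 0.90 and b = 0.076·0.9764 = 0.07.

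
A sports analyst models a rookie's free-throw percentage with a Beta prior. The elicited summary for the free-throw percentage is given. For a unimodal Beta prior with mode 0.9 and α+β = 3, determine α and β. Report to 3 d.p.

For α,β>1 the mode is (α−1)/(α+β−2), so α = mode·(κ−2)+1 = 0.9×1+1 = 1.900.
And β = (1−mode)·(κ−2)+1 = 0.1×1+1 = 1.100.

α = 1.900, β = 1.100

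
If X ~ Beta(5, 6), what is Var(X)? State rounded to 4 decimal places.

0.0207

μ = 5/11 = 0.454545; Var = μ(1−μ)/(α+β+1) = 0.2479339/12 = 0.0207.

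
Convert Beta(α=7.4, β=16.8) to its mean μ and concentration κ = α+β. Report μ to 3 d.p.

κ = α+β = 7.4+16.8 = 24.2; μ = α/κ = 7.4/24.2 = 0.306.

μ = 0.306, κ = 24.2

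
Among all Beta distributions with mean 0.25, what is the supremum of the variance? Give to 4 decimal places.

0.1875

Var = μ(1−μ)/(α+β+1), which approaches μ(1−μ) as α+β → 0.
So the supremum is μ(1−μ) = 0.25×0.75 = 0.1875.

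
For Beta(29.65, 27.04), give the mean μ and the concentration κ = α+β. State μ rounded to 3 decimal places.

μ = 0.523, κ = 56.69

κ = α+β = 29.65+27.04 = 56.69; μ = α/κ = 29.65/56.69 = 0.523.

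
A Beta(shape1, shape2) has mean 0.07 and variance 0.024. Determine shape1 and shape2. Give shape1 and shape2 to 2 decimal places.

Write ν = shape1+shape2; then shape1 = μν and Var = μ(1−μ)/(ν+1).
ν = μ(1−μ)/Var − 1 = 0.0651/0.024 − 1 = 1.7125.
shape1 = 0.07·1.7125 = 0.12, shape2 = 0.93·1.7125 = 1.59.

shape1 = 0.12, shape2 = 1.59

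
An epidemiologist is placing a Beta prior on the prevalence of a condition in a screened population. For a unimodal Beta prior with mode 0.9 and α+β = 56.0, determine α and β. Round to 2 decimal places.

α = 49.60, β = 6.40

Mode = (α−1)/(κ−2) with κ = α+β, so α−1 = 0.9·54.0 = 48.60.
α = 49.60; β = κ − α = 6.40.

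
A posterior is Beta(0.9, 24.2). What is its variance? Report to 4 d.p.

0.0013

μ = 0.9/25.1 = 0.035857; Var = μ(1−μ)/(α+β+1) = 0.0345709/26.1 = 0.0013.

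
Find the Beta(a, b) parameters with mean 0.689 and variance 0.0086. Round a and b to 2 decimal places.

a = 16.48, b = 7.44

Let s = a+b. The Beta variance is μ(1−μ)/(s+1).
So s+1 = μ(1−μ)/σ² = (0.689×0.311)/0.0086 = 0.214279/0.0086 = 24.9162, giving s = 23.9162.
Then a = μs = 0.689×23.9162 = 16.48 and b = (1−μ)s = 0.311×23.9162 = 7.44.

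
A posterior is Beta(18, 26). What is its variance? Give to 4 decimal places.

0.0054

α+β = 44 and αβ = 468, so Var = αβ/[(α+β)²(α+β+1)] = 468/87120 = 0.0054.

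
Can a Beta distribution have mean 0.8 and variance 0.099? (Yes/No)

The Beta variance bound is σ² < μ(1−μ).
Here μ(1−μ) = 0.8×0.2 = 0.16, and 0.099 < 0.16.

Yes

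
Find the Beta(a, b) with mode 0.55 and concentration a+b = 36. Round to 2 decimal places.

a = 19.70, b = 16.30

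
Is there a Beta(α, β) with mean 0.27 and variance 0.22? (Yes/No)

No

A Beta with mean μ has variance μ(1−μ)/(α+β+1) < μ(1−μ).
Here μ(1−μ) = 0.27×0.73 = 0.1971, and 0.22 ≥ 0.1971.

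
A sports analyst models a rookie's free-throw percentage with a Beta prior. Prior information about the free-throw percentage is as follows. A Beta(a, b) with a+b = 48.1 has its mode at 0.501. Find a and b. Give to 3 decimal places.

Since the density peak of Beta(a,b) is at (a−1)/(a+b−2),
a = 1 + 0.501(48.1−2) = 24.096 and b = 48.1 − 24.096 = 24.004.

a = 24.096, b = 24.004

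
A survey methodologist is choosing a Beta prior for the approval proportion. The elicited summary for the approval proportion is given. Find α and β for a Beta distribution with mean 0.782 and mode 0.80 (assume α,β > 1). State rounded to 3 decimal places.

α = 26.067, β = 7.267

With s = α+β: μ = α/s and mode = (α−1)/(s−2). Eliminating α = μs,
μs − 1 = m(s−2) ⇒ s(μ−m) = 1−2m ⇒ s = -0.60/-0.018 = 33.3333.
So α = μs = 26.067, β = (1−μ)s = 7.267.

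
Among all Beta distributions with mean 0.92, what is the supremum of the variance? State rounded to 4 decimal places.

0.0736

For fixed mean μ the Beta variance is μ(1−μ)/(α+β+1), increasing as α+β decreases.
Its least upper bound (not attained) is μ(1−μ) = 0.92·0.08 = 0.0736.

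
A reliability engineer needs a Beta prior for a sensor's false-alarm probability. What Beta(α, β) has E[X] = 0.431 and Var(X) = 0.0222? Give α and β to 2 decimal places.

α = 4.33, β = 5.72

Let s = α+β. The Beta variance is μ(1−μ)/(s+1).
So s+1 = μ(1−μ)/σ² = (0.431×0.569)/0.0222 = 0.245239/0.0222 = 11.0468, giving s = 10.0468.
Then α = μs = 0.431×10.0468 = 4.33 and β = (1−μ)s = 0.569×10.0468 = 5.72.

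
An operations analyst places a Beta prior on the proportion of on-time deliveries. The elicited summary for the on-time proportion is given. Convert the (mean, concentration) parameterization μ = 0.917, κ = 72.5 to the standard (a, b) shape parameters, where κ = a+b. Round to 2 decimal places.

a = μκ = 0.917×72.5 = 66.48 and b = (1−μ)κ = 0.083×72.5 = 6.02.

a = 66.48, b = 6.02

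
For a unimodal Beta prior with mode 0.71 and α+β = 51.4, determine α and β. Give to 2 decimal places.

Since the density peak of Beta(α,β) is at (α−1)/(α+β−2),
α = 1 + 0.71(51.4−2) = 36.07 and β = 51.4 − 36.07 = 15.33.

α = 36.07, β = 15.33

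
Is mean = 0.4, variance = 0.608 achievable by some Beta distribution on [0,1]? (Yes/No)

No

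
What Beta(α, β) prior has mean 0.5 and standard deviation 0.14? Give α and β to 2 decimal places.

First σ² = 0.0196. Setting α = μn, β = (1−μ)n with n = α+β,
μ(1−μ)/(n+1) = 0.0196 ⇒ n+1 = 0.25/0.0196 = 12.7551 ⇒ n = 11.7551.
Hence α = 0.5×11.7551 = 5.88, β = 0.5×11.7551 = 5.88.

α = 5.88, β = 5.88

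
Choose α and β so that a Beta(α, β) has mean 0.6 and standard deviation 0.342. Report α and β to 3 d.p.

Variance = 0.342² = 0.116964. The moment-matching identity α+β = μ(1−μ)/Var − 1 gives
α+β = 0.24/0.116964 − 1 = 1.0519, so α = μ·1.0519 = 0.631 and β = (1−μ)·1.0519 = 0.421.

α = 0.631, β = 0.421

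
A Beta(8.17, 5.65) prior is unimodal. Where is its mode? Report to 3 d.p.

With α,β > 1, mode = (α−1)/(α+β−2) = 7.17/11.82 = 0.607.

0.607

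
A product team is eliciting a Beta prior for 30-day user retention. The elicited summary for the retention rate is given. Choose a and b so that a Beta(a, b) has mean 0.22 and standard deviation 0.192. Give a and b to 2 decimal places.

a = 0.80, b = 2.85

First σ² = 0.036864. Setting a = μn, b = (1−μ)n with n = a+b,
μ(1−μ)/(n+1) = 0.036864 ⇒ n+1 = 0.1716/0.036864 = 4.6549 ⇒ n = 3.6549.
Hence a = 0.22×3.6549 = 0.80, b = 0.78×3.6549 = 2.85.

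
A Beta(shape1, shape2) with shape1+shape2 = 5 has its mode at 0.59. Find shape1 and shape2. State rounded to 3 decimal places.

shape1 = 2.770, shape2 = 2.230

Since the density peak of Beta(shape1,shape2) is at (shape1−1)/(shape1+shape2−2),
shape1 = 1 + 0.59(5−2) = 2.770 and shape2 = 5 − 2.770 = 2.230.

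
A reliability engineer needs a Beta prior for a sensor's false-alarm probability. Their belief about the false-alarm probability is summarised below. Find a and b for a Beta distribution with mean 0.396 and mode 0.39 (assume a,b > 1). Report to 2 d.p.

a = 14.52, b = 22.15

Let s = a+b. Mean gives a = μs = 0.396s; mode gives (a−1)/(s−2) = 0.39.
Substituting: 0.396s − 1 = 0.39(s−2) = 0.39s − 0.78, so 0.006s = 0.22 and s = 36.6667.
Then a = 0.396×36.6667 = 14.52 and b = s−a = 22.15.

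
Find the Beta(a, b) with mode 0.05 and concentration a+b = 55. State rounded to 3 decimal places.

Mode = (a−1)/(κ−2) with κ = a+b, so a−1 = 0.05·53 = 2.650.
a = 3.650; b = κ − a = 51.350.

a = 3.650, b = 51.350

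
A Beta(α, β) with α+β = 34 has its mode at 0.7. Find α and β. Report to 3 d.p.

α = 23.400, β = 10.600

For α,β>1 the mode is (α−1)/(α+β−2), so α = mode·(κ−2)+1 = 0.7×32+1 = 23.400.
And β = (1−mode)·(κ−2)+1 = 0.3×32+1 = 10.600.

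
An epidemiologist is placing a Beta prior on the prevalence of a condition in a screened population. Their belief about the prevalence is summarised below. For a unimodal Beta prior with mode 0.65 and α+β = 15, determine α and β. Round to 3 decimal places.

α = 9.450, β = 5.550

Since the density peak of Beta(α,β) is at (α−1)/(α+β−2),
α = 1 + 0.65(15−2) = 9.450 and β = 15 − 9.450 = 5.550.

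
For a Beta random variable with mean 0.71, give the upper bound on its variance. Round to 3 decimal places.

0.206

Var = μ(1−μ)/(α+β+1), which approaches μ(1−μ) as α+β → 0.
So the supremum is μ(1−μ) = 0.71×0.29 = 0.206.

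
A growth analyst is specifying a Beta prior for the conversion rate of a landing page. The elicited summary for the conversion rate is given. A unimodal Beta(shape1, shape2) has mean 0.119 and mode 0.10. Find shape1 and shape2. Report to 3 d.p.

shape1 = 5.011, shape2 = 37.095

With s = shape1+shape2: μ = shape1/s and mode = (shape1−1)/(s−2). Eliminating shape1 = μs,
μs − 1 = m(s−2) ⇒ s(μ−m) = 1−2m ⇒ s = 0.80/0.019 = 42.1053.
So shape1 = μs = 5.011, shape2 = (1−μ)s = 37.095.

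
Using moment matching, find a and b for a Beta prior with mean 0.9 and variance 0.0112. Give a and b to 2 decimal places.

Let s = a+b. The Beta variance is μ(1−μ)/(s+1).
So s+1 = μ(1−μ)/σ² = (0.9×0.1)/0.0112 = 0.09/0.0112 = 8.0357, giving s = 7.0357.
Then a = μs = 0.9×7.0357 = 6.33 and b = (1−μ)s = 0.1×7.0357 = 0.70.

a = 6.33, b = 0.70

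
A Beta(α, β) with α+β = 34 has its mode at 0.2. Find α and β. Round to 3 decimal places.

α = 7.400, β = 26.600

Since the density peak of Beta(α,β) is at (α−1)/(α+β−2),
α = 1 + 0.2(34−2) = 7.400 and β = 34 − 7.400 = 26.600.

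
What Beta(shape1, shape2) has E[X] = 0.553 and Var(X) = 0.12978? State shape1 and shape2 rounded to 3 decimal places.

shape1 = 0.500, shape2 = 0.404

Let s = shape1+shape2. The Beta variance is μ(1−μ)/(s+1).
So s+1 = μ(1−μ)/σ² = (0.553×0.447)/0.12978 = 0.247191/0.12978 = 1.9047, giving s = 0.9047.
Then shape1 = μs = 0.553×0.9047 = 0.500 and shape2 = (1−μ)s = 0.447×0.9047 = 0.404.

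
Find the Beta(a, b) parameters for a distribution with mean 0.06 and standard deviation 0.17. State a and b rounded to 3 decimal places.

a = 0.057, b = 0.894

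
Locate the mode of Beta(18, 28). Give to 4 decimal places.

0.3864

With α,β > 1, mode = (α−1)/(α+β−2) = 17/44 = 0.3864.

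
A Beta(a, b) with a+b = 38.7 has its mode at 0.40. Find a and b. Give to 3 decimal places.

a = 15.680, b = 23.020

Since the density peak of Beta(a,b) is at (a−1)/(a+b−2),
a = 1 + 0.40(38.7−2) = 15.680 and b = 38.7 − 15.680 = 23.020.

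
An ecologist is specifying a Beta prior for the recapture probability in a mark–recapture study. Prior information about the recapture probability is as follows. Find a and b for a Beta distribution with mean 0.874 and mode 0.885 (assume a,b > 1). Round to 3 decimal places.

With s = a+b: μ = a/s and mode = (a−1)/(s−2). Eliminating a = μs,
μs − 1 = m(s−2) ⇒ s(μ−m) = 1−2m ⇒ s = -0.770/-0.011 = 70.0000.
So a = μs = 61.180, b = (1−μ)s = 8.820.

a = 61.180, b = 8.820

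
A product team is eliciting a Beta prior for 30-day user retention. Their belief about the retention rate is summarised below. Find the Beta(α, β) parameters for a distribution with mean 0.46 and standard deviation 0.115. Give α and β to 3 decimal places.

First σ² = 0.013225. Setting α = μn, β = (1−μ)n with n = α+β,
μ(1−μ)/(n+1) = 0.013225 ⇒ n+1 = 0.2484/0.013225 = 18.7826 ⇒ n = 17.7826.
Hence α = 0.46×17.7826 = 8.180, β = 0.54×17.7826 = 9.603.

α = 8.180, β = 9.603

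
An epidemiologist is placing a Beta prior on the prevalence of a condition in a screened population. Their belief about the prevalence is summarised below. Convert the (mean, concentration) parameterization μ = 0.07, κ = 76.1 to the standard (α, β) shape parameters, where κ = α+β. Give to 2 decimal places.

α = 5.33, β = 70.77

Split κ in proportion μ : (1−μ): α = 0.07·76.1 = 5.33, β = 76.1 − 5.33 = 70.77.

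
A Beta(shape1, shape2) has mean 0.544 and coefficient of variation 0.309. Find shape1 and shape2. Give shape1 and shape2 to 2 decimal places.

Var = (CV·μ)² = (0.309×0.544)² = 0.028256.
shape1+shape2 = μ(1−μ)/Var − 1 = 0.248064/0.028256 − 1 = 7.7791.
Thus shape1 = 0.544·7.7791 = 4.23 and shape2 = 0.456·7.7791 = 3.55.

shape1 = 4.23, shape2 = 3.55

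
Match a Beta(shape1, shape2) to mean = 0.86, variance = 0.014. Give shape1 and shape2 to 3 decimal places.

shape1 = 6.536, shape2 = 1.064

By moment matching, shape1+shape2 = μ(1−μ)/σ² − 1 = (0.86·0.14)/0.014 − 1 = 8.6000 − 1 = 7.6000.
Since shape1/(shape1+shape2) = μ, shape1 = 0.86·7.6000 = 6.536 and shape2 = 0.14·7.6000 = 1.064.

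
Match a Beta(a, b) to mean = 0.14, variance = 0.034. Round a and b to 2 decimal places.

a = 0.36, b = 2.19

By moment matching, a+b = μ(1−μ)/σ² − 1 = (0.14·0.86)/0.034 − 1 = 3.5412 − 1 = 2.5412.
Since a/(a+b) = μ, a = 0.14·2.5412 = 0.36 and b = 0.86·2.5412 = 2.19.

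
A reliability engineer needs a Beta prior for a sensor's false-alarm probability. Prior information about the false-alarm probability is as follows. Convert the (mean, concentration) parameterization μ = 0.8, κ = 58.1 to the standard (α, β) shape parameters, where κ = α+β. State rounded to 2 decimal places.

α = 46.48, β = 11.62

α = μκ = 0.8×58.1 = 46.48 and β = (1−μ)κ = 0.2×58.1 = 11.62.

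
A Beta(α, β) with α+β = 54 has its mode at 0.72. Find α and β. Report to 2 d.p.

α = 38.44, β = 15.56

For α,β>1 the mode is (α−1)/(α+β−2), so α = mode·(κ−2)+1 = 0.72×52+1 = 38.44.
And β = (1−mode)·(κ−2)+1 = 0.28×52+1 = 15.56.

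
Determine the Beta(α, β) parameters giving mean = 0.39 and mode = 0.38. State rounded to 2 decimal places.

With s = α+β: μ = α/s and mode = (α−1)/(s−2). Eliminating α = μs,
μs − 1 = m(s−2) ⇒ s(μ−m) = 1−2m ⇒ s = 0.24/0.01 = 24.0000.
So α = μs = 9.36, β = (1−μ)s = 14.64.

α = 9.36, β = 14.64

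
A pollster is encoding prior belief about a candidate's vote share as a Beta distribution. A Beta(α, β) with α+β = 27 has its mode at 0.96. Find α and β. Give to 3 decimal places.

For α,β>1 the mode is (α−1)/(α+β−2), so α = mode·(κ−2)+1 = 0.96×25+1 = 25.000.
And β = (1−mode)·(κ−2)+1 = 0.04×25+1 = 2.000.

α = 25.000, β = 2.000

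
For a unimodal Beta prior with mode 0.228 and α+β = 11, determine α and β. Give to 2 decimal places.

α = 3.05, β = 7.95

Mode = (α−1)/(κ−2) with κ = α+β, so α−1 = 0.228·9 = 2.05.
α = 3.05; β = κ − α = 7.95.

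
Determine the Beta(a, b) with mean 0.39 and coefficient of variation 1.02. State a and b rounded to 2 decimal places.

a = 0.20, b = 0.31

Var = (CV·μ)² = (1.02×0.39)² = 0.158245.
a+b = μ(1−μ)/Var − 1 = 0.2379/0.158245 − 1 = 0.5034.
Thus a = 0.39·0.5034 = 0.20 and b = 0.61·0.5034 = 0.31.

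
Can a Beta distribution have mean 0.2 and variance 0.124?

Yes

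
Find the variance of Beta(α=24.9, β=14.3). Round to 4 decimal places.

0.0058

α+β = 39.2 and αβ = 356.07, so Var = αβ/[(α+β)²(α+β+1)] = 356.07/61772.928 = 0.0058.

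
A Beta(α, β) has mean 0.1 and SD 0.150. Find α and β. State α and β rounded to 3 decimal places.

First σ² = 0.022500. Setting α = μn, β = (1−μ)n with n = α+β,
μ(1−μ)/(n+1) = 0.022500 ⇒ n+1 = 0.09/0.022500 = 4.0000 ⇒ n = 3.0000.
Hence α = 0.1×3.0000 = 0.300, β = 0.9×3.0000 = 2.700.

α = 0.300, β = 2.700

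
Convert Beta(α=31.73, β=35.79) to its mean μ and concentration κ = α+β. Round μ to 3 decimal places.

κ = α+β = 31.73+35.79 = 67.52; μ = α/κ = 31.73/67.52 = 0.470.

μ = 0.470, κ = 67.52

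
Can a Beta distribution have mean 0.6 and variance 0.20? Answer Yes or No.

The Beta variance bound is σ² < μ(1−μ).
Here μ(1−μ) = 0.6×0.4 = 0.24, and 0.20 < 0.24.

Yes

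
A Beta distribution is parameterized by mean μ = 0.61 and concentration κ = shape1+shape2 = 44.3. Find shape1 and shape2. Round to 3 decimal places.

shape1 = 27.023, shape2 = 17.277

Split κ in proportion μ : (1−μ): shape1 = 0.61·44.3 = 27.023, shape2 = 44.3 − 27.023 = 17.277.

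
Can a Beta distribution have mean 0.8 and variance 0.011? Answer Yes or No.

For any Beta, Var(X) < E[X]·(1−E[X]).
Here μ(1−μ) = 0.8×0.2 = 0.16, and 0.011 < 0.16.

Yes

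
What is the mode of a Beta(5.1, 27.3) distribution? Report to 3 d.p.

0.135

The density x^(α−1)(1−x)^(β−1) is maximised at (α−1)/(α+β−2) = 4.1/30.4 = 0.135.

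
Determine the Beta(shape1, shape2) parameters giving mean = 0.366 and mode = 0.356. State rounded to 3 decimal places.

With s = shape1+shape2: μ = shape1/s and mode = (shape1−1)/(s−2). Eliminating shape1 = μs,
μs − 1 = m(s−2) ⇒ s(μ−m) = 1−2m ⇒ s = 0.288/0.010 = 28.8000.
So shape1 = μs = 10.541, shape2 = (1−μ)s = 18.259.

shape1 = 10.541, shape2 = 18.259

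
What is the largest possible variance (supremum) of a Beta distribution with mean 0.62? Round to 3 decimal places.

Var = μ(1−μ)/(α+β+1), which approaches μ(1−μ) as α+β → 0.
So the supremum is μ(1−μ) = 0.62×0.38 = 0.236.

0.236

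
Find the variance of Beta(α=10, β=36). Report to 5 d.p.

α+β = 46 and αβ = 360, so Var = αβ/[(α+β)²(α+β+1)] = 360/99452 = 0.00362.

0.00362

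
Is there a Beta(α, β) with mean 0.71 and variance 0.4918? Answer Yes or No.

For any Beta, Var(X) < E[X]·(1−E[X]).
Here μ(1−μ) = 0.71×0.29 = 0.2059, and 0.4918 ≥ 0.2059.

No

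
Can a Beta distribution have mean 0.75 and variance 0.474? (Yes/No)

A Beta with mean μ has variance μ(1−μ)/(α+β+1) < μ(1−μ).
Here μ(1−μ) = 0.75×0.25 = 0.1875, and 0.474 ≥ 0.1875.

No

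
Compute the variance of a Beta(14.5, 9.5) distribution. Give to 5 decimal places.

0.00957

α+β = 24.0 and αβ = 137.75, so Var = αβ/[(α+β)²(α+β+1)] = 137.75/14400.000 = 0.00957.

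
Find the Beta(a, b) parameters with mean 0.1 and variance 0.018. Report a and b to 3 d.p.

Write ν = a+b; then a = μν and Var = μ(1−μ)/(ν+1).
ν = μ(1−μ)/Var − 1 = 0.09/0.018 − 1 = 4.0000.
a = 0.1·4.0000 = 0.400, b = 0.9·4.0000 = 3.600.

a = 0.400, b = 3.600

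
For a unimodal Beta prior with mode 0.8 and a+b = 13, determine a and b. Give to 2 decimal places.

a = 9.80, b = 3.20

Since the density peak of Beta(a,b) is at (a−1)/(a+b−2),
a = 1 + 0.8(13−2) = 9.80 and b = 13 − 9.80 = 3.20.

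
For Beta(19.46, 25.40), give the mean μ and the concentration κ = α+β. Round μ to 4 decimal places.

κ = α+β = 19.46+25.40 = 44.86; μ = α/κ = 19.46/44.86 = 0.4338.

μ = 0.4338, κ = 44.86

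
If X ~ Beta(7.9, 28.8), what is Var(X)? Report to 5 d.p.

μ = 7.9/36.7 = 0.215259; Var = μ(1−μ)/(α+β+1) = 0.1689225/37.7 = 0.00448.

0.00448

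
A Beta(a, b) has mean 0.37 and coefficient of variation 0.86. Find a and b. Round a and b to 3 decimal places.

a = 0.482, b = 0.820

Var = (CV·μ)² = (0.86×0.37)² = 0.101251.
a+b = μ(1−μ)/Var − 1 = 0.2331/0.101251 − 1 = 1.3022.
Thus a = 0.37·1.3022 = 0.482 and b = 0.63·1.3022 = 0.820.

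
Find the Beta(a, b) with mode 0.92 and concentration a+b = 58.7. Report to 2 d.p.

Mode = (a−1)/(κ−2) with κ = a+b, so a−1 = 0.92·56.7 = 52.16.
a = 53.16; b = κ − a = 5.54.

a = 53.16, b = 5.54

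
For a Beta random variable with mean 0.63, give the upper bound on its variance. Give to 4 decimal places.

Var = μ(1−μ)/(α+β+1), which approaches μ(1−μ) as α+β → 0.
So the supremum is μ(1−μ) = 0.63×0.37 = 0.2331.

0.2331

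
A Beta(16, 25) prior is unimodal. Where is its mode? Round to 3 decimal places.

0.385

The density x^(α−1)(1−x)^(β−1) is maximised at (α−1)/(α+β−2) = 15/39 = 0.385.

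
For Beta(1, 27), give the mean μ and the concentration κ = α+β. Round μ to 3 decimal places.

κ = α+β = 1+27 = 28; μ = α/κ = 1/28 = 0.036.

μ = 0.036, κ = 28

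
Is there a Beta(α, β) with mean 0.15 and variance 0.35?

A Beta with mean μ has variance μ(1−μ)/(α+β+1) < μ(1−μ).
Here μ(1−μ) = 0.15×0.85 = 0.1275, and 0.35 ≥ 0.1275.

No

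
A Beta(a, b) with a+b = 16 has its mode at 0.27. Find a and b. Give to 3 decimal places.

Since the density peak of Beta(a,b) is at (a−1)/(a+b−2),
a = 1 + 0.27(16−2) = 4.780 and b = 16 − 4.780 = 11.220.

a = 4.780, b = 11.220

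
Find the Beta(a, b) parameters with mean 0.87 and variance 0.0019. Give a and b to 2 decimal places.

Write ν = a+b; then a = μν and Var = μ(1−μ)/(ν+1).
ν = μ(1−μ)/Var − 1 = 0.1131/0.0019 − 1 = 58.5263.
a = 0.87·58.5263 = 50.92, b = 0.13·58.5263 = 7.61.

a = 50.92, b = 7.61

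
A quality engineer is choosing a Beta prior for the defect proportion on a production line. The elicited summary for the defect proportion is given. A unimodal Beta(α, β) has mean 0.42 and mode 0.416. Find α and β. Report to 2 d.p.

α = 17.64, β = 24.36

Let s = α+β. Mean gives α = μs = 0.42s; mode gives (α−1)/(s−2) = 0.416.
Substituting: 0.42s − 1 = 0.416(s−2) = 0.416s − 0.832, so 0.004s = 0.168 and s = 42.0000.
Then α = 0.42×42.0000 = 17.64 and β = s−α = 24.36.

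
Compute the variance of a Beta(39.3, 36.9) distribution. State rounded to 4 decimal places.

0.0032

Var = αβ/[(α+β)²(α+β+1)] = (39.3×36.9)/(76.2²×77.2) = 1450.17/448257.168 = 0.0032.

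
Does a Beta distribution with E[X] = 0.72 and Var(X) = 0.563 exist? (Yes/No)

No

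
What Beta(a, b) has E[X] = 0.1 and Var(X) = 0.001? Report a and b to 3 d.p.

Let s = a+b. The Beta variance is μ(1−μ)/(s+1).
So s+1 = μ(1−μ)/σ² = (0.1×0.9)/0.001 = 0.09/0.001 = 90.0000, giving s = 89.0000.
Then a = μs = 0.1×89.0000 = 8.900 and b = (1−μ)s = 0.9×89.0000 = 80.100.

a = 8.900, b = 80.100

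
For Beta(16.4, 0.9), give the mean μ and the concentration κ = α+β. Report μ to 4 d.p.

μ = 0.9480, κ = 17.3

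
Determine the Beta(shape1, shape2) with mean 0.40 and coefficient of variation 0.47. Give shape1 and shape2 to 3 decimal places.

Var = (CV·μ)² = (0.47×0.40)² = 0.035344.
shape1+shape2 = μ(1−μ)/Var − 1 = 0.2400/0.035344 − 1 = 5.7904.
Thus shape1 = 0.40·5.7904 = 2.316 and shape2 = 0.60·5.7904 = 3.474.

shape1 = 2.316, shape2 = 3.474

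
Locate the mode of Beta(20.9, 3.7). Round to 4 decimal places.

With α,β > 1, mode = (α−1)/(α+β−2) = 19.9/22.6 = 0.8805.

0.8805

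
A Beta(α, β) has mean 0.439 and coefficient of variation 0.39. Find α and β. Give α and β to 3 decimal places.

σ = CV·μ = 0.39×0.439 = 0.17121, so σ² = 0.029313.
s+1 = μ(1−μ)/σ² = 0.246279/0.029313 = 8.4017, so s = α+β = 7.4017.
α = μs = 3.249, β = (1−μ)s = 4.152.

α = 3.249, β = 4.152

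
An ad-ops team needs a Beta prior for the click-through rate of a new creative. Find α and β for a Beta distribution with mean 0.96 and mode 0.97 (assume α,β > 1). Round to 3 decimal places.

Let s = α+β. Mean gives α = μs = 0.96s; mode gives (α−1)/(s−2) = 0.97.
Substituting: 0.96s − 1 = 0.97(s−2) = 0.97s − 1.94, so -0.01s = -0.94 and s = 94.0000.
Then α = 0.96×94.0000 = 90.240 and β = s−α = 3.760.

α = 90.240, β = 3.760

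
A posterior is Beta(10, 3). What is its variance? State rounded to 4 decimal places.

0.0127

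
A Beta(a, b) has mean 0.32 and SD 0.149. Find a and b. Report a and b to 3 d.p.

a = 2.816, b = 5.985

Variance = 0.149² = 0.022201. The moment-matching identity a+b = μ(1−μ)/Var − 1 gives
a+b = 0.2176/0.022201 − 1 = 8.8014, so a = μ·8.8014 = 2.816 and b = (1−μ)·8.8014 = 5.985.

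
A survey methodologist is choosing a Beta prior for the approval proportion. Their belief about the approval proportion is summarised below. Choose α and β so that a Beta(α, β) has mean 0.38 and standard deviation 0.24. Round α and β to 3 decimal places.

α = 1.174, β = 1.916

First σ² = 0.0576. Setting α = μn, β = (1−μ)n with n = α+β,
μ(1−μ)/(n+1) = 0.0576 ⇒ n+1 = 0.2356/0.0576 = 4.0903 ⇒ n = 3.0903.
Hence α = 0.38×3.0903 = 1.174, β = 0.62×3.0903 = 1.916.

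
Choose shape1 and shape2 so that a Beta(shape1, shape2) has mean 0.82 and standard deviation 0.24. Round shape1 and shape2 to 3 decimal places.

σ² = 0.24² = 0.0576.
With s = shape1+shape2, Var = μ(1−μ)/(s+1), so s+1 = (0.82×0.18)/0.0576 = 2.5625 and s = 1.5625.
shape1 = μs = 1.281, shape2 = (1−μ)s = 0.281.

shape1 = 1.281, shape2 = 0.281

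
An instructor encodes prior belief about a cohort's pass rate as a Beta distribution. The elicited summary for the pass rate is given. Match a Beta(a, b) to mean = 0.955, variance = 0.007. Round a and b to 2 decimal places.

a = 4.91, b = 0.23

By moment matching, a+b = μ(1−μ)/σ² − 1 = (0.955·0.045)/0.007 − 1 = 6.1393 − 1 = 5.1393.
Since a/(a+b) = μ, a = 0.955·5.1393 = 4.91 and b = 0.045·5.1393 = 0.23.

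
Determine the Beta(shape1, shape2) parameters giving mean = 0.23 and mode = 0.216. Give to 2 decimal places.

With s = shape1+shape2: μ = shape1/s and mode = (shape1−1)/(s−2). Eliminating shape1 = μs,
μs − 1 = m(s−2) ⇒ s(μ−m) = 1−2m ⇒ s = 0.568/0.014 = 40.5714.
So shape1 = μs = 9.33, shape2 = (1−μ)s = 31.24.

shape1 = 9.33, shape2 = 31.24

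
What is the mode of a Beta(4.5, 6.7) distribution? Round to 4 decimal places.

0.3804

The density x^(α−1)(1−x)^(β−1) is maximised at (α−1)/(α+β−2) = 3.5/9.2 = 0.3804.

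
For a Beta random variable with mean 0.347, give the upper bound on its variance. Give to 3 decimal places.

For fixed mean μ the Beta variance is μ(1−μ)/(α+β+1), increasing as α+β decreases.
Its least upper bound (not attained) is μ(1−μ) = 0.347·0.653 = 0.227.

0.227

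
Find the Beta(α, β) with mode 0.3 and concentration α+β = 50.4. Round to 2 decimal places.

For α,β>1 the mode is (α−1)/(α+β−2), so α = mode·(κ−2)+1 = 0.3×48.4+1 = 15.52.
And β = (1−mode)·(κ−2)+1 = 0.7×48.4+1 = 34.88.

α = 15.52, β = 34.88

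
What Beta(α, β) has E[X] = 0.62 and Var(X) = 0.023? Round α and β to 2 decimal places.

α = 5.73, β = 3.51

Let s = α+β. The Beta variance is μ(1−μ)/(s+1).
So s+1 = μ(1−μ)/σ² = (0.62×0.38)/0.023 = 0.2356/0.023 = 10.2435, giving s = 9.2435.
Then α = μs = 0.62×9.2435 = 5.73 and β = (1−μ)s = 0.38×9.2435 = 3.51.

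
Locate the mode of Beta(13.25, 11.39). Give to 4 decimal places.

0.5411

With α,β > 1, mode = (α−1)/(α+β−2) = 12.25/22.64 = 0.5411.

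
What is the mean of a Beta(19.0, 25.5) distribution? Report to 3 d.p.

0.427

The Beta mean is α/(α+β) = 19.0/(19.0+25.5) = 0.427.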